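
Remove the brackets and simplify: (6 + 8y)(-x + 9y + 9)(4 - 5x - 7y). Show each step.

-294x + 30x^2 - 620xy + 126y - 594y^2 + 216 + 40x^2y - 304xy^2 - 504y^3

(6 + 8y)(-x + 9y + 9)(4 - 5x - 7y)
= (-6x + 54y + 54 - 8xy + 72y^2 + 72y)(4 - 5x - 7y)    [distributive law]
= (-6x + 126y + 54 - 8xy + 72y^2)(4 - 5x - 7y)    [combine like terms]
= -24x + 30x^2 + 42xy + 504y - 630xy - 882y^2 + 216 - 270x - 378y - 32xy + 40x^2y + 56xy^2 + 288y^2 - 360xy^2 - 504y^3    [distributive law]
= -294x + 30x^2 - 620xy + 126y - 594y^2 + 216 + 40x^2y - 304xy^2 - 504y^3    [combine like terms]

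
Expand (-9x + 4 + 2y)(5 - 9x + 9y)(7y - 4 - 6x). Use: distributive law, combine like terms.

(-9x + 4 + 2y)(5 - 9x + 9y)(7y - 4 - 6x)
= (-45x + 81x^2 - 81xy + 20 - 36x + 36y + 10y - 18xy + 18y^2)(7y - 4 - 6x)    [distributive law]
= (-81x + 81x^2 - 99xy + 20 + 46y + 18y^2)(7y - 4 - 6x)    [combine like terms]
= -567xy + 324x + 486x^2 + 567x^2y - 324x^2 - 486x^3 - 693xy^2 + 396xy + 594x^2y + 140y - 80 - 120x + 322y^2 - 184y - 276xy + 126y^3 - 72y^2 - 108xy^2    [distributive law]
= -447xy + 204x + 162x^2 + 1161x^2y - 486x^3 - 801xy^2 - 44y - 80 + 250y^2 + 126y^3    [combine like terms]

-447xy + 204x + 162x^2 + 1161x^2y - 486x^3 - 801xy^2 - 44y - 80 + 250y^2 + 126y^3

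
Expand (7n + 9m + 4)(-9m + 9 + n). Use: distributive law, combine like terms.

-54mn + 67n + 7n^2 - 81m^2 + 45m + 36

(7n + 9m + 4)(-9m + 9 + n)
= -63mn + 63n + 7n^2 - 81m^2 + 81m + 9mn - 36m + 36 + 4n    [distributive law]
= -54mn + 67n + 7n^2 - 81m^2 + 45m + 36    [combine like terms]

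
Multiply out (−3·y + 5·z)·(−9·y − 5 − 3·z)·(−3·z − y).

−45·y^2·z − 27·y^3 − 20·y·z − 15·y^2 + 123·y·z^2 + 75·z^2 + 45·z^3

(−3·y + 5·z)·(−9·y − 5 − 3·z)·(−3·z − y)
= (27·y^2 + 15·y + 9·y·z − 45·y·z − 25·z − 15·z^2)·(−3·z − y)    [distributive law]
= (27·y^2 + 15·y − 36·y·z − 25·z − 15·z^2)·(−3·z − y)    [combine like terms]
= −81·y^2·z − 27·y^3 − 45·y·z − 15·y^2 + 108·y·z^2 + 36·y^2·z + 75·z^2 + 25·y·z + 45·z^3 + 15·y·z^2    [distributive law]
= −45·y^2·z − 27·y^3 − 20·y·z − 15·y^2 + 123·y·z^2 + 75·z^2 + 45·z^3    [combine like terms]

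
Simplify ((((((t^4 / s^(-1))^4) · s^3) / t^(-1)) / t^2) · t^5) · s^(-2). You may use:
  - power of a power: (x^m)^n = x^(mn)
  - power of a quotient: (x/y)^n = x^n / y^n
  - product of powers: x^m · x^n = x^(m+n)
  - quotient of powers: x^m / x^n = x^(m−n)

s^5·t^20

((((((t^4 / s^(-1))^4) · s^3) / t^(-1)) / t^2) · t^5) · s^(-2)
= (((((((t^4)^4) / ((s^(-1))^4)) · s^3) / t^(-1)) / t^2) · t^5) · s^(-2)    [power of a quotient]
= (((((t^16 / ((s^(-1))^4)) · s^3) / t^(-1)) / t^2) · t^5) · s^(-2)    [power of a power]
= (((((t^16 / s^(-4)) · s^3) / t^(-1)) / t^2) · t^5) · s^(-2)    [power of a power]
= s^5·t^20    [quotient of powers; product of powers]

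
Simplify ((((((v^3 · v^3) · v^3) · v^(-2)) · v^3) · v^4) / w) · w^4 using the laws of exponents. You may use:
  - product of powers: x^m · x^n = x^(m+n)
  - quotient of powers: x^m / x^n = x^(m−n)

((((((v^3 · v^3) · v^3) · v^(-2)) · v^3) · v^4) / w) · w^4
= (((((v^6 · v^3) · v^(-2)) · v^3) · v^4) / w) · w^4    [product of powers]
= ((((v^9 · v^(-2)) · v^3) · v^4) / w) · w^4    [product of powers]
= (((v^7 · v^3) · v^4) / w) · w^4    [product of powers]
= ((v^10 · v^4) / w) · w^4    [product of powers]
= (v^14 / w) · w^4    [product of powers]
= v^14w^3    [quotient of powers]

v^14w^3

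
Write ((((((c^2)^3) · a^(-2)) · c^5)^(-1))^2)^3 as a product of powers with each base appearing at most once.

a^12c^(-66)

((((((c^2)^3) · a^(-2)) · c^5)^(-1))^2)^3
= (((((c^2)^3) · a^(-2)) · c^5)^(-1))^6    [power of a power]
= ((((c^2)^3) · a^(-2)) · c^5)^(-6)    [power of a power]
= ((((c^2)^3) · a^(-2))^(-6)) · ((c^5)^(-6))    [power of a product]
= ((((c^2)^3)^(-6)) · ((a^(-2))^(-6))) · ((c^5)^(-6))    [power of a product]
= (((c^2)^(-18)) · ((a^(-2))^(-6))) · ((c^5)^(-6))    [power of a power]
= (c^(-36) · ((a^(-2))^(-6))) · ((c^5)^(-6))    [power of a power]
= (c^(-36) · a^12) · ((c^5)^(-6))    [power of a power]
= (c^(-36) · a^12) · c^(-30)    [power of a power]
= a^12c^(-66)    [product of powers]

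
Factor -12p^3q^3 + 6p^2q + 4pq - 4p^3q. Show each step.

-12p^3q^3 + 6p^2q + 4pq - 4p^3q
= 2(-6p^3q^3 + 3p^2q + 2pq - 2p^3q)    [factor out 2]
= 2pq(-6p^2q^2 + 3p + 2 - 2p^2)    [factor out pq]

2pq(-6p^2q^2 + 3p + 2 - 2p^2)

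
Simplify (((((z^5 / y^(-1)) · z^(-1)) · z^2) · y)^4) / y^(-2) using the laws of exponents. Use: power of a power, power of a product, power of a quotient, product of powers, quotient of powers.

y^10·z^24

(((((z^5 / y^(-1)) · z^(-1)) · z^2) · y)^4) / y^(-2)
= (((((z^5 / y^(-1)) · z^(-1)) · z^2)^4) · (y^4)) / y^(-2)    [power of a product]
= (((((z^5 / y^(-1)) · z^(-1))^4) · ((z^2)^4)) · (y^4)) / y^(-2)    [power of a product]
= (((((z^5 / y^(-1))^4) · ((z^(-1))^4)) · ((z^2)^4)) · (y^4)) / y^(-2)    [power of a product]
= ((((((z^5)^4) / ((y^(-1))^4)) · ((z^(-1))^4)) · ((z^2)^4)) · (y^4)) / y^(-2)    [power of a quotient]
= ((((z^20 / ((y^(-1))^4)) · ((z^(-1))^4)) · ((z^2)^4)) · (y^4)) / y^(-2)    [power of a power]
= ((((z^20 / y^(-4)) · ((z^(-1))^4)) · ((z^2)^4)) · (y^4)) / y^(-2)    [power of a power]
= ((((z^20 / y^(-4)) · z^(-4)) · ((z^2)^4)) · (y^4)) / y^(-2)    [power of a power]
= ((((z^20 / y^(-4)) · z^(-4)) · z^8) · (y^4)) / y^(-2)    [power of a power]
= y^10·z^24    [quotient of powers; product of powers]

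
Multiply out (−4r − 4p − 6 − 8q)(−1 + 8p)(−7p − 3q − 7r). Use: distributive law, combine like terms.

280pr − 68qr − 28r^2 + 448p^2r + 544pqr + 224pr^2 + 308p^2 + 76pq + 224p^3 + 544p^2q − 42p − 18q − 42r − 24q^2 + 192pq^2

(−4r − 4p − 6 − 8q)(−1 + 8p)(−7p − 3q − 7r)
= (4r − 32pr + 4p − 32p^2 + 6 − 48p + 8q − 64pq)(−7p − 3q − 7r)    [distributive law]
= (4r − 32pr − 44p − 32p^2 + 6 + 8q − 64pq)(−7p − 3q − 7r)    [combine like terms]
= −28pr − 12qr − 28r^2 + 224p^2r + 96pqr + 224pr^2 + 308p^2 + 132pq + 308pr + 224p^3 + 96p^2q + 224p^2r − 42p − 18q − 42r − 56pq − 24q^2 − 56qr + 448p^2q + 192pq^2 + 448pqr    [distributive law]
= 280pr − 68qr − 28r^2 + 448p^2r + 544pqr + 224pr^2 + 308p^2 + 76pq + 224p^3 + 544p^2q − 42p − 18q − 42r − 24q^2 + 192pq^2    [combine like terms]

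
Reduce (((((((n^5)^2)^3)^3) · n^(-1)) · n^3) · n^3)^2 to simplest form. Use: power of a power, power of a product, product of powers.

n^190

(((((((n^5)^2)^3)^3) · n^(-1)) · n^3) · n^3)^2
= (((((((n^5)^2)^3)^3) · n^(-1)) · n^3)^2) · ((n^3)^2)    [power of a product]
= (((((((n^5)^2)^3)^3) · n^(-1))^2) · ((n^3)^2)) · ((n^3)^2)    [power of a product]
= (((((((n^5)^2)^3)^3)^2) · ((n^(-1))^2)) · ((n^3)^2)) · ((n^3)^2)    [power of a product]
= ((((((n^5)^2)^3)^6) · ((n^(-1))^2)) · ((n^3)^2)) · ((n^3)^2)    [power of a power]
= (((((n^5)^2)^18) · ((n^(-1))^2)) · ((n^3)^2)) · ((n^3)^2)    [power of a power]
= ((((n^5)^36) · ((n^(-1))^2)) · ((n^3)^2)) · ((n^3)^2)    [power of a power]
= ((n^180 · ((n^(-1))^2)) · ((n^3)^2)) · ((n^3)^2)    [power of a power]
= ((n^180 · n^(-2)) · ((n^3)^2)) · ((n^3)^2)    [power of a power]
= (n^178 · ((n^3)^2)) · ((n^3)^2)    [product of powers]
= (n^178 · n^6) · ((n^3)^2)    [power of a power]
= n^184 · ((n^3)^2)    [product of powers]
= n^184 · n^6    [power of a power]
= n^190    [product of powers]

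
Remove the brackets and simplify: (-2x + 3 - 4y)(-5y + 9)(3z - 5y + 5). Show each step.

30xyz - 50xy² + 140xy - 54xz - 90x - 153yz + 355y² - 390y + 81z + 135 + 60y²z - 100y³

(-2x + 3 - 4y)(-5y + 9)(3z - 5y + 5)
= (10xy - 18x - 15y + 27 + 20y² - 36y)(3z - 5y + 5)    [distributive law]
= (10xy - 18x - 51y + 27 + 20y²)(3z - 5y + 5)    [combine like terms]
= 30xyz - 50xy² + 50xy - 54xz + 90xy - 90x - 153yz + 255y² - 255y + 81z - 135y + 135 + 60y²z - 100y³ + 100y²    [distributive law]
= 30xyz - 50xy² + 140xy - 54xz - 90x - 153yz + 355y² - 390y + 81z + 135 + 60y²z - 100y³    [combine like terms]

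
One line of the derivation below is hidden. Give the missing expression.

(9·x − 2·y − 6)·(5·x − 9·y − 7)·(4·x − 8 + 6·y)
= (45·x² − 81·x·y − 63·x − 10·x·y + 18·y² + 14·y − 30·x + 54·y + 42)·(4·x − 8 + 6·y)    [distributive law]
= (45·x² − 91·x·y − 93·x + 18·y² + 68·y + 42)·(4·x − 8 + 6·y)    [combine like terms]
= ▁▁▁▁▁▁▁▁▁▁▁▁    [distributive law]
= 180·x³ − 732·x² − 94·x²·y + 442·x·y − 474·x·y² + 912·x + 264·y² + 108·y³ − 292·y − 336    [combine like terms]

Applying distributive law to the line above:

180·x³ − 360·x² + 270·x²·y − 364·x²·y + 728·x·y − 546·x·y² − 372·x² + 744·x − 558·x·y + 72·x·y² − 144·y² + 108·y³ + 272·x·y − 544·y + 408·y² + 168·x − 336 + 252·y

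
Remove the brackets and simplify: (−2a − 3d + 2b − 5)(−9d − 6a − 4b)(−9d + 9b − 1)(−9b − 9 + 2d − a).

3339abd² + 2736ad² − 405ad³ + 108a²d² − 3330ab²d − 169abd + 828a²bd + 2739ad + 1254a²d + 108a³d − 936a²b² − 1138a²b − 108a³b + 138a² + 12a³ + 396ab³ − 2330ab² − 2176ab + 2781bd³ + 1323d³ − 486d⁴ − 2637b²d² + 1677bd² + 3798d² − 306b³d − 1865b²d − 1714bd + 648b⁴ − 1044b³ − 1512b² + 405d + 270a + 180b

(−2a − 3d + 2b − 5)(−9d − 6a − 4b)(−9d + 9b − 1)(−9b − 9 + 2d − a)
= (18ad + 12a² + 8ab + 27d² + 18ad + 12bd − 18bd − 12ab − 8b² + 45d + 30a + 20b)(−9d + 9b − 1)(−9b − 9 + 2d − a)    [distributive law]
= (36ad + 12a² − 4ab + 27d² − 6bd − 8b² + 45d + 30a + 20b)(−9d + 9b − 1)(−9b − 9 + 2d − a)    [combine like terms]
= (−324ad² + 324abd − 36ad − 108a²d + 108a²b − 12a² + 36abd − 36ab² + 4ab − 243d³ + 243bd² − 27d² + 54bd² − 54b²d + 6bd + 72b²d − 72b³ + 8b² − 405d² + 405bd − 45d − 270ad + 270ab − 30a − 180bd + 180b² − 20b)(−9b − 9 + 2d − a)    [distributive law]
= (−324ad² + 360abd − 306ad − 108a²d + 108a²b − 12a² − 36ab² + 274ab − 243d³ + 297bd² − 432d² + 18b²d + 231bd − 72b³ + 188b² − 45d − 30a − 20b)(−9b − 9 + 2d − a)    [combine like terms]
= 2916abd² + 2916ad² − 648ad³ + 324a²d² − 3240ab²d − 3240abd + 720abd² − 360a²bd + 2754abd + 2754ad − 612ad² + 306a²d + 972a²bd + 972a²d − 216a²d² + 108a³d − 972a²b² − 972a²b + 216a²bd − 108a³b + 108a²b + 108a² − 24a²d + 12a³ + 324ab³ + 324ab² − 72ab²d + 36a²b² − 2466ab² − 2466ab + 548abd − 274a²b + 2187bd³ + 2187d³ − 486d⁴ + 243ad³ − 2673b²d² − 2673bd² + 594bd³ − 297abd² + 3888bd² + 3888d² − 864d³ + 432ad² − 162b³d − 162b²d + 36b²d² − 18ab²d − 2079b²d − 2079bd + 462bd² − 231abd + 648b⁴ + 648b³ − 144b³d + 72ab³ − 1692b³ − 1692b² + 376b²d − 188ab² + 405bd + 405d − 90d² + 45ad + 270ab + 270a − 60ad + 30a² + 180b² + 180b − 40bd + 20ab    [distributive law]
= 3339abd² + 2736ad² − 405ad³ + 108a²d² − 3330ab²d − 169abd + 828a²bd + 2739ad + 1254a²d + 108a³d − 936a²b² − 1138a²b − 108a³b + 138a² + 12a³ + 396ab³ − 2330ab² − 2176ab + 2781bd³ + 1323d³ − 486d⁴ − 2637b²d² + 1677bd² + 3798d² − 306b³d − 1865b²d − 1714bd + 648b⁴ − 1044b³ − 1512b² + 405d + 270a + 180b    [combine like terms]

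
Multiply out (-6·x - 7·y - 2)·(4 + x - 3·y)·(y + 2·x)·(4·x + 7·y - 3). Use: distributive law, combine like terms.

-692·x^2·y - 737·x·y^2 + 66·x·y - 172·x^3 + 92·x^2 - 20·x^3·y + 324·x^2·y^2 - 48·x^4 + 455·x·y^3 - 217·y^3 + 10·y^2 + 147·y^4 + 24·y + 48·x

(-6·x - 7·y - 2)·(4 + x - 3·y)·(y + 2·x)·(4·x + 7·y - 3)
= (-24·x - 6·x^2 + 18·x·y - 28·y - 7·x·y + 21·y^2 - 8 - 2·x + 6·y)·(y + 2·x)·(4·x + 7·y - 3)    [distributive law]
= (-26·x - 6·x^2 + 11·x·y - 22·y + 21·y^2 - 8)·(y + 2·x)·(4·x + 7·y - 3)    [combine like terms]
= (-26·x·y - 52·x^2 - 6·x^2·y - 12·x^3 + 11·x·y^2 + 22·x^2·y - 22·y^2 - 44·x·y + 21·y^3 + 42·x·y^2 - 8·y - 16·x)·(4·x + 7·y - 3)    [distributive law]
= (-70·x·y - 52·x^2 + 16·x^2·y - 12·x^3 + 53·x·y^2 - 22·y^2 + 21·y^3 - 8·y - 16·x)·(4·x + 7·y - 3)    [combine like terms]
= -280·x^2·y - 490·x·y^2 + 210·x·y - 208·x^3 - 364·x^2·y + 156·x^2 + 64·x^3·y + 112·x^2·y^2 - 48·x^2·y - 48·x^4 - 84·x^3·y + 36·x^3 + 212·x^2·y^2 + 371·x·y^3 - 159·x·y^2 - 88·x·y^2 - 154·y^3 + 66·y^2 + 84·x·y^3 + 147·y^4 - 63·y^3 - 32·x·y - 56·y^2 + 24·y - 64·x^2 - 112·x·y + 48·x    [distributive law]
= -692·x^2·y - 737·x·y^2 + 66·x·y - 172·x^3 + 92·x^2 - 20·x^3·y + 324·x^2·y^2 - 48·x^4 + 455·x·y^3 - 217·y^3 + 10·y^2 + 147·y^4 + 24·y + 48·x    [combine like terms]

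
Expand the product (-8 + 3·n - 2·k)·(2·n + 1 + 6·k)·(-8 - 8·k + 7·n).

(-8 + 3·n - 2·k)·(2·n + 1 + 6·k)·(-8 - 8·k + 7·n)
= (-16·n - 8 - 48·k + 6·n² + 3·n + 18·k·n - 4·k·n - 2·k - 12·k²)·(-8 - 8·k + 7·n)    [distributive law]
= (-13·n - 8 - 50·k + 6·n² + 14·k·n - 12·k²)·(-8 - 8·k + 7·n)    [combine like terms]
= 104·n + 104·k·n - 91·n² + 64 + 64·k - 56·n + 400·k + 400·k² - 350·k·n - 48·n² - 48·k·n² + 42·n³ - 112·k·n - 112·k²·n + 98·k·n² + 96·k² + 96·k³ - 84·k²·n    [distributive law]
= 48·n - 358·k·n - 139·n² + 64 + 464·k + 496·k² + 50·k·n² + 42·n³ - 196·k²·n + 96·k³    [combine like terms]

48·n - 358·k·n - 139·n² + 64 + 464·k + 496·k² + 50·k·n² + 42·n³ - 196·k²·n + 96·k³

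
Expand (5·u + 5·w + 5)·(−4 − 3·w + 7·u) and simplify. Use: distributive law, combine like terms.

(5·u + 5·w + 5)·(−4 − 3·w + 7·u)
= −20·u − 15·u·w + 35·u² − 20·w − 15·w² + 35·u·w − 20 − 15·w + 35·u    [distributive law]
= 15·u + 20·u·w + 35·u² − 35·w − 15·w² − 20    [combine like terms]

15·u + 20·u·w + 35·u² − 35·w − 15·w² − 20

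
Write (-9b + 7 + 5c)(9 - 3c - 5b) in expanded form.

(-9b + 7 + 5c)(9 - 3c - 5b)
= -81b + 27bc + 45b^2 + 63 - 21c - 35b + 45c - 15c^2 - 25bc    [distributive law]
= -116b + 2bc + 45b^2 + 63 + 24c - 15c^2    [combine like terms]

-116b + 2bc + 45b^2 + 63 + 24c - 15c^2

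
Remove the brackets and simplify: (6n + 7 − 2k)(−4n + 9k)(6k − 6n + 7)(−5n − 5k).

1860kn^3 + 180k^2n^2 − 720n^4 − 1860k^3n + 560kn^2 − 700k^2n + 980n^2 − 1225kn − 1260k^3 − 2205k^2 + 540k^4

(6n + 7 − 2k)(−4n + 9k)(6k − 6n + 7)(−5n − 5k)
= (−24n^2 + 54kn − 28n + 63k + 8kn − 18k^2)(6k − 6n + 7)(−5n − 5k)    [distributive law]
= (−24n^2 + 62kn − 28n + 63k − 18k^2)(6k − 6n + 7)(−5n − 5k)    [combine like terms]
= (−144kn^2 + 144n^3 − 168n^2 + 372k^2n − 372kn^2 + 434kn − 168kn + 168n^2 − 196n + 378k^2 − 378kn + 441k − 108k^3 + 108k^2n − 126k^2)(−5n − 5k)    [distributive law]
= (−516kn^2 + 144n^3 + 480k^2n − 112kn − 196n + 252k^2 + 441k − 108k^3)(−5n − 5k)    [combine like terms]
= 2580kn^3 + 2580k^2n^2 − 720n^4 − 720kn^3 − 2400k^2n^2 − 2400k^3n + 560kn^2 + 560k^2n + 980n^2 + 980kn − 1260k^2n − 1260k^3 − 2205kn − 2205k^2 + 540k^3n + 540k^4    [distributive law]
= 1860kn^3 + 180k^2n^2 − 720n^4 − 1860k^3n + 560kn^2 − 700k^2n + 980n^2 − 1225kn − 1260k^3 − 2205k^2 + 540k^4    [combine like terms]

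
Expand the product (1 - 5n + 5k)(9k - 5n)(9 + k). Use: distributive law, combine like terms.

81k + 414k^2 - 45n - 635kn - 70k^2n + 225n^2 + 25kn^2 + 45k^3

(1 - 5n + 5k)(9k - 5n)(9 + k)
= (9k - 5n - 45kn + 25n^2 + 45k^2 - 25kn)(9 + k)    [distributive law]
= (9k - 5n - 70kn + 25n^2 + 45k^2)(9 + k)    [combine like terms]
= 81k + 9k^2 - 45n - 5kn - 630kn - 70k^2n + 225n^2 + 25kn^2 + 405k^2 + 45k^3    [distributive law]
= 81k + 414k^2 - 45n - 635kn - 70k^2n + 225n^2 + 25kn^2 + 45k^3    [combine like terms]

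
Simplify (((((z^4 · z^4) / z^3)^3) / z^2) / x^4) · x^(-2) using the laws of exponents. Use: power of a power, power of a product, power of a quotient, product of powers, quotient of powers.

(((((z^4 · z^4) / z^3)^3) / z^2) / x^4) · x^(-2)
= (((((z^4 · z^4)^3) / ((z^3)^3)) / z^2) / x^4) · x^(-2)    [power of a quotient]
= ((((((z^4)^3) · ((z^4)^3)) / ((z^3)^3)) / z^2) / x^4) · x^(-2)    [power of a product]
= ((((z^12 · ((z^4)^3)) / ((z^3)^3)) / z^2) / x^4) · x^(-2)    [power of a power]
= ((((z^12 · z^12) / ((z^3)^3)) / z^2) / x^4) · x^(-2)    [power of a power]
= (((z^24 / ((z^3)^3)) / z^2) / x^4) · x^(-2)    [product of powers]
= (((z^24 / z^9) / z^2) / x^4) · x^(-2)    [power of a power]
= ((z^15 / z^2) / x^4) · x^(-2)    [quotient of powers]
= (z^13 / x^4) · x^(-2)    [quotient of powers]
= x^(-6)·z^13    [quotient of powers]

x^(-6)·z^13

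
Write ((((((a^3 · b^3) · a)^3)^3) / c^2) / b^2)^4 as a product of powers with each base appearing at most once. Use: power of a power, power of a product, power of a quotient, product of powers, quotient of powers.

((((((a^3 · b^3) · a)^3)^3) / c^2) / b^2)^4
= ((((((a^3 · b^3) · a)^3)^3) / c^2)^4) / ((b^2)^4)    [power of a quotient]
= ((((((a^3 · b^3) · a)^3)^3)^4) / ((c^2)^4)) / ((b^2)^4)    [power of a quotient]
= (((((a^3 · b^3) · a)^3)^12) / ((c^2)^4)) / ((b^2)^4)    [power of a power]
= ((((a^3 · b^3) · a)^36) / ((c^2)^4)) / ((b^2)^4)    [power of a power]
= ((((a^3 · b^3)^36) · (a^36)) / ((c^2)^4)) / ((b^2)^4)    [power of a product]
= (((((a^3)^36) · ((b^3)^36)) · (a^36)) / ((c^2)^4)) / ((b^2)^4)    [power of a product]
= (((a^108 · ((b^3)^36)) · (a^36)) / ((c^2)^4)) / ((b^2)^4)    [power of a power]
= (((a^108 · b^108) · (a^36)) / ((c^2)^4)) / ((b^2)^4)    [power of a power]
= (((a^108 · b^108) · a^36) / c^8) / ((b^2)^4)    [power of a power]
= (((a^108 · b^108) · a^36) / c^8) / b^8    [power of a power]
= a^144b^100c^(-8)    [quotient of powers; product of powers]

a^144b^100c^(-8)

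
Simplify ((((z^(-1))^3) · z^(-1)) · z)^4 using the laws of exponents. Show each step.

z^(-12)

((((z^(-1))^3) · z^(-1)) · z)^4
= ((((z^(-1))^3) · z^(-1))^4) · (z^4)    [power of a product]
= ((((z^(-1))^3)^4) · ((z^(-1))^4)) · (z^4)    [power of a product]
= (((z^(-1))^12) · ((z^(-1))^4)) · (z^4)    [power of a power]
= ((z^(-12)) · ((z^(-1))^4)) · (z^4)    [power of a power]
= (z^(-12) · z^(-4)) · (z^4)    [power of a power]
= z^(-16) · (z^4)    [product of powers]
= z^(-12)    [product of powers]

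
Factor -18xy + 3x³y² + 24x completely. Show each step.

3x(-6y + x²y² + 8)

-18xy + 3x³y² + 24x
= 3(-6xy + x³y² + 8x)    [factor out 3]
= 3x(-6y + x²y² + 8)    [factor out x]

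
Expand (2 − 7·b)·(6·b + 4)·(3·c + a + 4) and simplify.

(2 − 7·b)·(6·b + 4)·(3·c + a + 4)
= (12·b + 8 − 42·b² − 28·b)·(3·c + a + 4)    [distributive law]
= (−16·b + 8 − 42·b²)·(3·c + a + 4)    [combine like terms]
= −48·b·c − 16·a·b − 64·b + 24·c + 8·a + 32 − 126·b²·c − 42·a·b² − 168·b²    [distributive law]

−48·b·c − 16·a·b − 64·b + 24·c + 8·a + 32 − 126·b²·c − 42·a·b² − 168·b²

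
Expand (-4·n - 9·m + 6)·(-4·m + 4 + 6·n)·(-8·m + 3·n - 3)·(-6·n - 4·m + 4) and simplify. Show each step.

(-4·n - 9·m + 6)·(-4·m + 4 + 6·n)·(-8·m + 3·n - 3)·(-6·n - 4·m + 4)
= (16·m·n - 16·n - 24·n^2 + 36·m^2 - 36·m - 54·m·n - 24·m + 24 + 36·n)·(-8·m + 3·n - 3)·(-6·n - 4·m + 4)    [distributive law]
= (-38·m·n + 20·n - 24·n^2 + 36·m^2 - 60·m + 24)·(-8·m + 3·n - 3)·(-6·n - 4·m + 4)    [combine like terms]
= (304·m^2·n - 114·m·n^2 + 114·m·n - 160·m·n + 60·n^2 - 60·n + 192·m·n^2 - 72·n^3 + 72·n^2 - 288·m^3 + 108·m^2·n - 108·m^2 + 480·m^2 - 180·m·n + 180·m - 192·m + 72·n - 72)·(-6·n - 4·m + 4)    [distributive law]
= (412·m^2·n + 78·m·n^2 - 226·m·n + 132·n^2 + 12·n - 72·n^3 - 288·m^3 + 372·m^2 - 12·m - 72)·(-6·n - 4·m + 4)    [combine like terms]
= -2472·m^2·n^2 - 1648·m^3·n + 1648·m^2·n - 468·m·n^3 - 312·m^2·n^2 + 312·m·n^2 + 1356·m·n^2 + 904·m^2·n - 904·m·n - 792·n^3 - 528·m·n^2 + 528·n^2 - 72·n^2 - 48·m·n + 48·n + 432·n^4 + 288·m·n^3 - 288·n^3 + 1728·m^3·n + 1152·m^4 - 1152·m^3 - 2232·m^2·n - 1488·m^3 + 1488·m^2 + 72·m·n + 48·m^2 - 48·m + 432·n + 288·m - 288    [distributive law]
= -2784·m^2·n^2 + 80·m^3·n + 320·m^2·n - 180·m·n^3 + 1140·m·n^2 - 880·m·n - 1080·n^3 + 456·n^2 + 480·n + 432·n^4 + 1152·m^4 - 2640·m^3 + 1536·m^2 + 240·m - 288    [combine like terms]

-2784·m^2·n^2 + 80·m^3·n + 320·m^2·n - 180·m·n^3 + 1140·m·n^2 - 880·m·n - 1080·n^3 + 456·n^2 + 480·n + 432·n^4 + 1152·m^4 - 2640·m^3 + 1536·m^2 + 240·m - 288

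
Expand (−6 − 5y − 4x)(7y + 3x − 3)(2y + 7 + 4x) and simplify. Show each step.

−299y^2 − 153y − 421xy + 30x − 108x^2 + 126 − 70y^3 − 226xy^2 − 196x^2y − 48x^3

(−6 − 5y − 4x)(7y + 3x − 3)(2y + 7 + 4x)
= (−42y − 18x + 18 − 35y^2 − 15xy + 15y − 28xy − 12x^2 + 12x)(2y + 7 + 4x)    [distributive law]
= (−27y − 6x + 18 − 35y^2 − 43xy − 12x^2)(2y + 7 + 4x)    [combine like terms]
= −54y^2 − 189y − 108xy − 12xy − 42x − 24x^2 + 36y + 126 + 72x − 70y^3 − 245y^2 − 140xy^2 − 86xy^2 − 301xy − 172x^2y − 24x^2y − 84x^2 − 48x^3    [distributive law]
= −299y^2 − 153y − 421xy + 30x − 108x^2 + 126 − 70y^3 − 226xy^2 − 196x^2y − 48x^3    [combine like terms]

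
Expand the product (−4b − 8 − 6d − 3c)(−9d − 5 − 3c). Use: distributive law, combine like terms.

36bd + 20b + 12bc + 102d + 40 + 39c + 54d^2 + 45cd + 9c^2

(−4b − 8 − 6d − 3c)(−9d − 5 − 3c)
= 36bd + 20b + 12bc + 72d + 40 + 24c + 54d^2 + 30d + 18cd + 27cd + 15c + 9c^2    [distributive law]
= 36bd + 20b + 12bc + 102d + 40 + 39c + 54d^2 + 45cd + 9c^2    [combine like terms]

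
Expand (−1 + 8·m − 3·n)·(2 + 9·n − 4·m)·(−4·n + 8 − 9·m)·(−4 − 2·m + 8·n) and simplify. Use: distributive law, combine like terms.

(−1 + 8·m − 3·n)·(2 + 9·n − 4·m)·(−4·n + 8 − 9·m)·(−4 − 2·m + 8·n)
= (−2 − 9·n + 4·m + 16·m + 72·m·n − 32·m^2 − 6·n − 27·n^2 + 12·m·n)·(−4·n + 8 − 9·m)·(−4 − 2·m + 8·n)    [distributive law]
= (−2 − 15·n + 20·m + 84·m·n − 32·m^2 − 27·n^2)·(−4·n + 8 − 9·m)·(−4 − 2·m + 8·n)    [combine like terms]
= (8·n − 16 + 18·m + 60·n^2 − 120·n + 135·m·n − 80·m·n + 160·m − 180·m^2 − 336·m·n^2 + 672·m·n − 756·m^2·n + 128·m^2·n − 256·m^2 + 288·m^3 + 108·n^3 − 216·n^2 + 243·m·n^2)·(−4 − 2·m + 8·n)    [distributive law]
= (−112·n − 16 + 178·m − 156·n^2 + 727·m·n − 436·m^2 − 93·m·n^2 − 628·m^2·n + 288·m^3 + 108·n^3)·(−4 − 2·m + 8·n)    [combine like terms]
= 448·n + 224·m·n − 896·n^2 + 64 + 32·m − 128·n − 712·m − 356·m^2 + 1424·m·n + 624·n^2 + 312·m·n^2 − 1248·n^3 − 2908·m·n − 1454·m^2·n + 5816·m·n^2 + 1744·m^2 + 872·m^3 − 3488·m^2·n + 372·m·n^2 + 186·m^2·n^2 − 744·m·n^3 + 2512·m^2·n + 1256·m^3·n − 5024·m^2·n^2 − 1152·m^3 − 576·m^4 + 2304·m^3·n − 432·n^3 − 216·m·n^3 + 864·n^4    [distributive law]
= 320·n − 1260·m·n − 272·n^2 + 64 − 680·m + 1388·m^2 + 6500·m·n^2 − 1680·n^3 − 2430·m^2·n − 280·m^3 − 4838·m^2·n^2 − 960·m·n^3 + 3560·m^3·n − 576·m^4 + 864·n^4    [combine like terms]

320·n − 1260·m·n − 272·n^2 + 64 − 680·m + 1388·m^2 + 6500·m·n^2 − 1680·n^3 − 2430·m^2·n − 280·m^3 − 4838·m^2·n^2 − 960·m·n^3 + 3560·m^3·n − 576·m^4 + 864·n^4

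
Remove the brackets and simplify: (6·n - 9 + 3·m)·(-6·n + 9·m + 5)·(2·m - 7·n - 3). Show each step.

(6·n - 9 + 3·m)·(-6·n + 9·m + 5)·(2·m - 7·n - 3)
= (-36·n^2 + 54·m·n + 30·n + 54·n - 81·m - 45 - 18·m·n + 27·m^2 + 15·m)·(2·m - 7·n - 3)    [distributive law]
= (-36·n^2 + 36·m·n + 84·n - 66·m - 45 + 27·m^2)·(2·m - 7·n - 3)    [combine like terms]
= -72·m·n^2 + 252·n^3 + 108·n^2 + 72·m^2·n - 252·m·n^2 - 108·m·n + 168·m·n - 588·n^2 - 252·n - 132·m^2 + 462·m·n + 198·m - 90·m + 315·n + 135 + 54·m^3 - 189·m^2·n - 81·m^2    [distributive law]
= -324·m·n^2 + 252·n^3 - 480·n^2 - 117·m^2·n + 522·m·n + 63·n - 213·m^2 + 108·m + 135 + 54·m^3    [combine like terms]

-324·m·n^2 + 252·n^3 - 480·n^2 - 117·m^2·n + 522·m·n + 63·n - 213·m^2 + 108·m + 135 + 54·m^3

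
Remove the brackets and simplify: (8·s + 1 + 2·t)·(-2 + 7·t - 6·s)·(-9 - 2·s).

202·s + 476·s^2 - 402·s·t - 88·s^2·t + 96·s^3 + 18 - 27·t - 126·t^2 - 28·s·t^2

(8·s + 1 + 2·t)·(-2 + 7·t - 6·s)·(-9 - 2·s)
= (-16·s + 56·s·t - 48·s^2 - 2 + 7·t - 6·s - 4·t + 14·t^2 - 12·s·t)·(-9 - 2·s)    [distributive law]
= (-22·s + 44·s·t - 48·s^2 - 2 + 3·t + 14·t^2)·(-9 - 2·s)    [combine like terms]
= 198·s + 44·s^2 - 396·s·t - 88·s^2·t + 432·s^2 + 96·s^3 + 18 + 4·s - 27·t - 6·s·t - 126·t^2 - 28·s·t^2    [distributive law]
= 202·s + 476·s^2 - 402·s·t - 88·s^2·t + 96·s^3 + 18 - 27·t - 126·t^2 - 28·s·t^2    [combine like terms]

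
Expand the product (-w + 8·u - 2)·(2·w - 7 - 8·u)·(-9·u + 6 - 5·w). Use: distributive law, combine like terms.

(-w + 8·u - 2)·(2·w - 7 - 8·u)·(-9·u + 6 - 5·w)
= (-2·w^2 + 7·w + 8·u·w + 16·u·w - 56·u - 64·u^2 - 4·w + 14 + 16·u)·(-9·u + 6 - 5·w)    [distributive law]
= (-2·w^2 + 3·w + 24·u·w - 40·u - 64·u^2 + 14)·(-9·u + 6 - 5·w)    [combine like terms]
= 18·u·w^2 - 12·w^2 + 10·w^3 - 27·u·w + 18·w - 15·w^2 - 216·u^2·w + 144·u·w - 120·u·w^2 + 360·u^2 - 240·u + 200·u·w + 576·u^3 - 384·u^2 + 320·u^2·w - 126·u + 84 - 70·w    [distributive law]
= -102·u·w^2 - 27·w^2 + 10·w^3 + 317·u·w - 52·w + 104·u^2·w - 24·u^2 - 366·u + 576·u^3 + 84    [combine like terms]

-102·u·w^2 - 27·w^2 + 10·w^3 + 317·u·w - 52·w + 104·u^2·w - 24·u^2 - 366·u + 576·u^3 + 84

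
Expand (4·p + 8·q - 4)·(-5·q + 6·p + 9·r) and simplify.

28·p·q + 24·p^2 + 36·p·r - 40·q^2 + 72·q·r + 20·q - 24·p - 36·r

(4·p + 8·q - 4)·(-5·q + 6·p + 9·r)
= -20·p·q + 24·p^2 + 36·p·r - 40·q^2 + 48·p·q + 72·q·r + 20·q - 24·p - 36·r    [distributive law]
= 28·p·q + 24·p^2 + 36·p·r - 40·q^2 + 72·q·r + 20·q - 24·p - 36·r    [combine like terms]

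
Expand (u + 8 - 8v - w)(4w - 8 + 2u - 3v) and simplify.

2uw + 8u + 2u^2 - 19uv + 40w - 64 + 40v - 29vw + 24v^2 - 4w^2

(u + 8 - 8v - w)(4w - 8 + 2u - 3v)
= 4uw - 8u + 2u^2 - 3uv + 32w - 64 + 16u - 24v - 32vw + 64v - 16uv + 24v^2 - 4w^2 + 8w - 2uw + 3vw    [distributive law]
= 2uw + 8u + 2u^2 - 19uv + 40w - 64 + 40v - 29vw + 24v^2 - 4w^2    [combine like terms]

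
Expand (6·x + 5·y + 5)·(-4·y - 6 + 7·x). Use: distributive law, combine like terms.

11·x·y - x + 42·x² - 20·y² - 50·y - 30

(6·x + 5·y + 5)·(-4·y - 6 + 7·x)
= -24·x·y - 36·x + 42·x² - 20·y² - 30·y + 35·x·y - 20·y - 30 + 35·x    [distributive law]
= 11·x·y - x + 42·x² - 20·y² - 50·y - 30    [combine like terms]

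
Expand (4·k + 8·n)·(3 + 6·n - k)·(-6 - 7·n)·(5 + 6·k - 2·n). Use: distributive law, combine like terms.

(4·k + 8·n)·(3 + 6·n - k)·(-6 - 7·n)·(5 + 6·k - 2·n)
= (12·k + 24·k·n - 4·k^2 + 24·n + 48·n^2 - 8·k·n)·(-6 - 7·n)·(5 + 6·k - 2·n)    [distributive law]
= (12·k + 16·k·n - 4·k^2 + 24·n + 48·n^2)·(-6 - 7·n)·(5 + 6·k - 2·n)    [combine like terms]
= (-72·k - 84·k·n - 96·k·n - 112·k·n^2 + 24·k^2 + 28·k^2·n - 144·n - 168·n^2 - 288·n^2 - 336·n^3)·(5 + 6·k - 2·n)    [distributive law]
= (-72·k - 180·k·n - 112·k·n^2 + 24·k^2 + 28·k^2·n - 144·n - 456·n^2 - 336·n^3)·(5 + 6·k - 2·n)    [combine like terms]
= -360·k - 432·k^2 + 144·k·n - 900·k·n - 1080·k^2·n + 360·k·n^2 - 560·k·n^2 - 672·k^2·n^2 + 224·k·n^3 + 120·k^2 + 144·k^3 - 48·k^2·n + 140·k^2·n + 168·k^3·n - 56·k^2·n^2 - 720·n - 864·k·n + 288·n^2 - 2280·n^2 - 2736·k·n^2 + 912·n^3 - 1680·n^3 - 2016·k·n^3 + 672·n^4    [distributive law]
= -360·k - 312·k^2 - 1620·k·n - 988·k^2·n - 2936·k·n^2 - 728·k^2·n^2 - 1792·k·n^3 + 144·k^3 + 168·k^3·n - 720·n - 1992·n^2 - 768·n^3 + 672·n^4    [combine like terms]

-360·k - 312·k^2 - 1620·k·n - 988·k^2·n - 2936·k·n^2 - 728·k^2·n^2 - 1792·k·n^3 + 144·k^3 + 168·k^3·n - 720·n - 1992·n^2 - 768·n^3 + 672·n^4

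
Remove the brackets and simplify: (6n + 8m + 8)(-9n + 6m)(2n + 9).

(6n + 8m + 8)(-9n + 6m)(2n + 9)
= (-54n² + 36mn - 72mn + 48m² - 72n + 48m)(2n + 9)    [distributive law]
= (-54n² - 36mn + 48m² - 72n + 48m)(2n + 9)    [combine like terms]
= -108n³ - 486n² - 72mn² - 324mn + 96m²n + 432m² - 144n² - 648n + 96mn + 432m    [distributive law]
= -108n³ - 630n² - 72mn² - 228mn + 96m²n + 432m² - 648n + 432m    [combine like terms]

-108n³ - 630n² - 72mn² - 228mn + 96m²n + 432m² - 648n + 432m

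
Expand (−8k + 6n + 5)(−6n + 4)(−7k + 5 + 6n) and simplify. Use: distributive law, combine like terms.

(−8k + 6n + 5)(−6n + 4)(−7k + 5 + 6n)
= (48kn − 32k − 36n² + 24n − 30n + 20)(−7k + 5 + 6n)    [distributive law]
= (48kn − 32k − 36n² − 6n + 20)(−7k + 5 + 6n)    [combine like terms]
= −336k²n + 240kn + 288kn² + 224k² − 160k − 192kn + 252kn² − 180n² − 216n³ + 42kn − 30n − 36n² − 140k + 100 + 120n    [distributive law]
= −336k²n + 90kn + 540kn² + 224k² − 300k − 216n² − 216n³ + 90n + 100    [combine like terms]

−336k²n + 90kn + 540kn² + 224k² − 300k − 216n² − 216n³ + 90n + 100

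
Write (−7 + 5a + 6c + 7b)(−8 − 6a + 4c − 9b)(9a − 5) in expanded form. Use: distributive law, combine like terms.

(−7 + 5a + 6c + 7b)(−8 − 6a + 4c − 9b)(9a − 5)
= (56 + 42a − 28c + 63b − 40a − 30a^2 + 20ac − 45ab − 48c − 36ac + 24c^2 − 54bc − 56b − 42ab + 28bc − 63b^2)(9a − 5)    [distributive law]
= (56 + 2a − 76c + 7b − 30a^2 − 16ac − 87ab + 24c^2 − 26bc − 63b^2)(9a − 5)    [combine like terms]
= 504a − 280 + 18a^2 − 10a − 684ac + 380c + 63ab − 35b − 270a^3 + 150a^2 − 144a^2c + 80ac − 783a^2b + 435ab + 216ac^2 − 120c^2 − 234abc + 130bc − 567ab^2 + 315b^2    [distributive law]
= 494a − 280 + 168a^2 − 604ac + 380c + 498ab − 35b − 270a^3 − 144a^2c − 783a^2b + 216ac^2 − 120c^2 − 234abc + 130bc − 567ab^2 + 315b^2    [combine like terms]

494a − 280 + 168a^2 − 604ac + 380c + 498ab − 35b − 270a^3 − 144a^2c − 783a^2b + 216ac^2 − 120c^2 − 234abc + 130bc − 567ab^2 + 315b^2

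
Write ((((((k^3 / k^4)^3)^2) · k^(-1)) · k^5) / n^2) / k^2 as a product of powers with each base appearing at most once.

((((((k^3 / k^4)^3)^2) · k^(-1)) · k^5) / n^2) / k^2
= (((((k^3 / k^4)^6) · k^(-1)) · k^5) / n^2) / k^2    [power of a power]
= ((((((k^3)^6) / ((k^4)^6)) · k^(-1)) · k^5) / n^2) / k^2    [power of a quotient]
= ((((k^18 / ((k^4)^6)) · k^(-1)) · k^5) / n^2) / k^2    [power of a power]
= ((((k^18 / k^24) · k^(-1)) · k^5) / n^2) / k^2    [power of a power]
= (((k^(-6) · k^(-1)) · k^5) / n^2) / k^2    [quotient of powers]
= ((k^(-7) · k^5) / n^2) / k^2    [product of powers]
= (k^(-2) / n^2) / k^2    [product of powers]
= k^(-4)n^(-2)    [quotient of powers]

k^(-4)n^(-2)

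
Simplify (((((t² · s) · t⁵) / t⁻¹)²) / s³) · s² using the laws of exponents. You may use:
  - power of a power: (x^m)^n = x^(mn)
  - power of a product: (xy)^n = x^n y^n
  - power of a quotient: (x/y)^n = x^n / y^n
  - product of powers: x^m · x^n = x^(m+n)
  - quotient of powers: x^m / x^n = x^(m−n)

(((((t² · s) · t⁵) / t⁻¹)²) / s³) · s²
= (((((t² · s) · t⁵)²) / ((t⁻¹)²)) / s³) · s²    [power of a quotient]
= (((((t² · s)²) · ((t⁵)²)) / ((t⁻¹)²)) / s³) · s²    [power of a product]
= ((((((t²)²) · (s²)) · ((t⁵)²)) / ((t⁻¹)²)) / s³) · s²    [power of a product]
= ((((t⁴ · (s²)) · ((t⁵)²)) / ((t⁻¹)²)) / s³) · s²    [power of a power]
= ((((t⁴ · s²) · t¹⁰) / ((t⁻¹)²)) / s³) · s²    [power of a power]
= ((((t⁴ · s²) · t¹⁰) / t⁻²) / s³) · s²    [power of a power]
= st¹⁶    [quotient of powers; product of powers]

st¹⁶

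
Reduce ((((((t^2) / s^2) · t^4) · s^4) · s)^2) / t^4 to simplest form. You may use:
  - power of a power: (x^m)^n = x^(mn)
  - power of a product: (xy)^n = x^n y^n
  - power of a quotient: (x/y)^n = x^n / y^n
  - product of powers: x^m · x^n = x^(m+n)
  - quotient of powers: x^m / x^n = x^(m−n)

s^6t^8

((((((t^2) / s^2) · t^4) · s^4) · s)^2) / t^4
= ((((((t^2) / s^2) · t^4) · s^4)^2) · (s^2)) / t^4    [power of a product]
= ((((((t^2) / s^2) · t^4)^2) · ((s^4)^2)) · (s^2)) / t^4    [power of a product]
= ((((((t^2) / s^2)^2) · ((t^4)^2)) · ((s^4)^2)) · (s^2)) / t^4    [power of a product]
= ((((((t^2)^2) / ((s^2)^2)) · ((t^4)^2)) · ((s^4)^2)) · (s^2)) / t^4    [power of a quotient]
= (((((t^4) / ((s^2)^2)) · ((t^4)^2)) · ((s^4)^2)) · (s^2)) / t^4    [power of a power]
= ((((t^4 / s^4) · ((t^4)^2)) · ((s^4)^2)) · (s^2)) / t^4    [power of a power]
= ((((t^4 / s^4) · t^8) · ((s^4)^2)) · (s^2)) / t^4    [power of a power]
= ((((t^4 / s^4) · t^8) · s^8) · (s^2)) / t^4    [power of a power]
= s^6t^8    [quotient of powers; product of powers]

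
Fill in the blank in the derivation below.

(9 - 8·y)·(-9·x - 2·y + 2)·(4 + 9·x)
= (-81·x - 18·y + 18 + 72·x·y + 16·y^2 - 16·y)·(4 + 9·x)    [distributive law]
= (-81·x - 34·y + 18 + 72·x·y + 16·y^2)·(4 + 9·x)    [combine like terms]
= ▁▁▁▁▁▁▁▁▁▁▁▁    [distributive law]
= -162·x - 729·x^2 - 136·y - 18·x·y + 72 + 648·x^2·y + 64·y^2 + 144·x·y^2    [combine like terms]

By distributive law:

-324·x - 729·x^2 - 136·y - 306·x·y + 72 + 162·x + 288·x·y + 648·x^2·y + 64·y^2 + 144·x·y^2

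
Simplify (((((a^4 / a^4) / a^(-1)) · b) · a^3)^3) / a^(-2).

(((((a^4 / a^4) / a^(-1)) · b) · a^3)^3) / a^(-2)
= (((((a^4 / a^4) / a^(-1)) · b)^3) · ((a^3)^3)) / a^(-2)    [power of a product]
= (((((a^4 / a^4) / a^(-1))^3) · (b^3)) · ((a^3)^3)) / a^(-2)    [power of a product]
= (((((a^4 / a^4)^3) / ((a^(-1))^3)) · (b^3)) · ((a^3)^3)) / a^(-2)    [power of a quotient]
= ((((((a^4)^3) / ((a^4)^3)) / ((a^(-1))^3)) · (b^3)) · ((a^3)^3)) / a^(-2)    [power of a quotient]
= ((((a^12 / ((a^4)^3)) / ((a^(-1))^3)) · (b^3)) · ((a^3)^3)) / a^(-2)    [power of a power]
= ((((a^12 / a^12) / ((a^(-1))^3)) · (b^3)) · ((a^3)^3)) / a^(-2)    [power of a power]
= (((a^0 / ((a^(-1))^3)) · (b^3)) · ((a^3)^3)) / a^(-2)    [quotient of powers]
= (((a^0 / a^(-3)) · (b^3)) · ((a^3)^3)) / a^(-2)    [power of a power]
= ((a^3 · (b^3)) · ((a^3)^3)) / a^(-2)    [quotient of powers]
= ((a^3 · b^3) · a^9) / a^(-2)    [power of a power]
= a^14b^3    [quotient of powers; product of powers]

a^14b^3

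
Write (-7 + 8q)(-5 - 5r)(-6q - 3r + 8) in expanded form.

-530q + 175r + 280 - 410qr - 105r^2 + 240q^2 + 240q^2r + 120qr^2

(-7 + 8q)(-5 - 5r)(-6q - 3r + 8)
= (35 + 35r - 40q - 40qr)(-6q - 3r + 8)    [distributive law]
= -210q - 105r + 280 - 210qr - 105r^2 + 280r + 240q^2 + 120qr - 320q + 240q^2r + 120qr^2 - 320qr    [distributive law]
= -530q + 175r + 280 - 410qr - 105r^2 + 240q^2 + 240q^2r + 120qr^2    [combine like terms]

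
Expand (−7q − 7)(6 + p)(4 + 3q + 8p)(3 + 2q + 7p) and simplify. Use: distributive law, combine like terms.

(−7q − 7)(6 + p)(4 + 3q + 8p)(3 + 2q + 7p)
= (−42q − 7pq − 42 − 7p)(4 + 3q + 8p)(3 + 2q + 7p)    [distributive law]
= (−168q − 126q^2 − 336pq − 28pq − 21pq^2 − 56p^2q − 168 − 126q − 336p − 28p − 21pq − 56p^2)(3 + 2q + 7p)    [distributive law]
= (−294q − 126q^2 − 385pq − 21pq^2 − 56p^2q − 168 − 364p − 56p^2)(3 + 2q + 7p)    [combine like terms]
= −882q − 588q^2 − 2058pq − 378q^2 − 252q^3 − 882pq^2 − 1155pq − 770pq^2 − 2695p^2q − 63pq^2 − 42pq^3 − 147p^2q^2 − 168p^2q − 112p^2q^2 − 392p^3q − 504 − 336q − 1176p − 1092p − 728pq − 2548p^2 − 168p^2 − 112p^2q − 392p^3    [distributive law]
= −1218q − 966q^2 − 3941pq − 252q^3 − 1715pq^2 − 2975p^2q − 42pq^3 − 259p^2q^2 − 392p^3q − 504 − 2268p − 2716p^2 − 392p^3    [combine like terms]

−1218q − 966q^2 − 3941pq − 252q^3 − 1715pq^2 − 2975p^2q − 42pq^3 − 259p^2q^2 − 392p^3q − 504 − 2268p − 2716p^2 − 392p^3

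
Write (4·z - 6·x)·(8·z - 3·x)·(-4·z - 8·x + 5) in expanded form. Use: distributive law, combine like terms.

-128·z^3 - 16·x·z^2 + 160·z^2 + 408·x^2·z - 300·x·z - 144·x^3 + 90·x^2

(4·z - 6·x)·(8·z - 3·x)·(-4·z - 8·x + 5)
= (32·z^2 - 12·x·z - 48·x·z + 18·x^2)·(-4·z - 8·x + 5)    [distributive law]
= (32·z^2 - 60·x·z + 18·x^2)·(-4·z - 8·x + 5)    [combine like terms]
= -128·z^3 - 256·x·z^2 + 160·z^2 + 240·x·z^2 + 480·x^2·z - 300·x·z - 72·x^2·z - 144·x^3 + 90·x^2    [distributive law]
= -128·z^3 - 16·x·z^2 + 160·z^2 + 408·x^2·z - 300·x·z - 144·x^3 + 90·x^2    [combine like terms]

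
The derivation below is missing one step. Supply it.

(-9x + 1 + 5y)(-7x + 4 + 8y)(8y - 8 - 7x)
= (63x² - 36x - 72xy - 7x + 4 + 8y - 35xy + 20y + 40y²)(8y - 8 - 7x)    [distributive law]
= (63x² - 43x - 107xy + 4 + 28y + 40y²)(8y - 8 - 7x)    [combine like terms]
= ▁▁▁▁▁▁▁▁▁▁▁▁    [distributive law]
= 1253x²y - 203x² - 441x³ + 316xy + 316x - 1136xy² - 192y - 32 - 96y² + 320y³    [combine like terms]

After distributive law, the bracketed line is:

504x²y - 504x² - 441x³ - 344xy + 344x + 301x² - 856xy² + 856xy + 749x²y + 32y - 32 - 28x + 224y² - 224y - 196xy + 320y³ - 320y² - 280xy²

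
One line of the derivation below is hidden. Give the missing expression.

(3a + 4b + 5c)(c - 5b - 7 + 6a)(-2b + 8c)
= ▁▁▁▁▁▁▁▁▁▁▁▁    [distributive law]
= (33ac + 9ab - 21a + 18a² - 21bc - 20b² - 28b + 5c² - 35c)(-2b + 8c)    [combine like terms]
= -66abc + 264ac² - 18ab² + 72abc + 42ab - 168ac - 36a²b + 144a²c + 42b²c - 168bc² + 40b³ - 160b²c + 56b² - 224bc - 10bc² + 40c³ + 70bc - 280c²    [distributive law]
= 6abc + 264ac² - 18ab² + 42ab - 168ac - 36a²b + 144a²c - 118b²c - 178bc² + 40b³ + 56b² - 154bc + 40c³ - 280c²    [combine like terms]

By distributive law:

(3ac - 15ab - 21a + 18a² + 4bc - 20b² - 28b + 24ab + 5c² - 25bc - 35c + 30ac)(-2b + 8c)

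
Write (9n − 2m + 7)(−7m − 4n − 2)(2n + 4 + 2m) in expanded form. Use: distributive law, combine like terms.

−182mn^2 − 402mn − 82m^2n − 72n^3 − 236n^2 − 212n − 34m^2 + 28m^3 − 208m − 56

(9n − 2m + 7)(−7m − 4n − 2)(2n + 4 + 2m)
= (−63mn − 36n^2 − 18n + 14m^2 + 8mn + 4m − 49m − 28n − 14)(2n + 4 + 2m)    [distributive law]
= (−55mn − 36n^2 − 46n + 14m^2 − 45m − 14)(2n + 4 + 2m)    [combine like terms]
= −110mn^2 − 220mn − 110m^2n − 72n^3 − 144n^2 − 72mn^2 − 92n^2 − 184n − 92mn + 28m^2n + 56m^2 + 28m^3 − 90mn − 180m − 90m^2 − 28n − 56 − 28m    [distributive law]
= −182mn^2 − 402mn − 82m^2n − 72n^3 − 236n^2 − 212n − 34m^2 + 28m^3 − 208m − 56    [combine like terms]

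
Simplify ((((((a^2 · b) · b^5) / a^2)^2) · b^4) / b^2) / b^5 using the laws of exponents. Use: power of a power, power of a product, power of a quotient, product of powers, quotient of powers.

((((((a^2 · b) · b^5) / a^2)^2) · b^4) / b^2) / b^5
= ((((((a^2 · b) · b^5)^2) / ((a^2)^2)) · b^4) / b^2) / b^5    [power of a quotient]
= ((((((a^2 · b)^2) · ((b^5)^2)) / ((a^2)^2)) · b^4) / b^2) / b^5    [power of a product]
= (((((((a^2)^2) · (b^2)) · ((b^5)^2)) / ((a^2)^2)) · b^4) / b^2) / b^5    [power of a product]
= (((((a^4 · (b^2)) · ((b^5)^2)) / ((a^2)^2)) · b^4) / b^2) / b^5    [power of a power]
= (((((a^4 · b^2) · b^10) / ((a^2)^2)) · b^4) / b^2) / b^5    [power of a power]
= (((((a^4 · b^2) · b^10) / a^4) · b^4) / b^2) / b^5    [power of a power]
= b^9    [quotient of powers; product of powers]

b^9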